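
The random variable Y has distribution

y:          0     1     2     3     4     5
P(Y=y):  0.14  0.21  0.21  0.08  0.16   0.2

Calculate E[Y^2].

9.33

E[Y^2] = Σ y^2·P(Y=y)
 = 0·0.14 + 1·0.21 + 4·0.21 + 9·0.08 + 16·0.16 + 25·0.2
 = 0 + 0.21 + 0.84 + 0.72 + 2.56 + 5
 = 9.33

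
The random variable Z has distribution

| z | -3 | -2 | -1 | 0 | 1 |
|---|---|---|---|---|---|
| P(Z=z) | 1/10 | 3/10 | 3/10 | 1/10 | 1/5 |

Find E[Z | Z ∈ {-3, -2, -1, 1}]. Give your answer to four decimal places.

P(Z ∈ {-3, -2, -1, 1}) = 1/10 + 3/10 + 3/10 + 1/5 = 9/10.
E[Z | Z ∈ {-3, -2, -1, 1}] = [(-3)·1/10 + (-2)·3/10 + (-1)·3/10 + 1·1/5] / (9/10)
 = -1 / (9/10)
 = -10/9

-1.1111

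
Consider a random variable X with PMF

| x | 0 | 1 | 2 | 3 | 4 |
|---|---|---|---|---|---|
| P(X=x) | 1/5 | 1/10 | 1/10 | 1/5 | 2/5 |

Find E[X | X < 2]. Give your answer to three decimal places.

P(X < 2) = 1/5 + 1/10 = 3/10.
E[X | X < 2] = [0·1/5 + 1·1/10] / (3/10)
 = 1/10 / (3/10)
 = 1/3

0.333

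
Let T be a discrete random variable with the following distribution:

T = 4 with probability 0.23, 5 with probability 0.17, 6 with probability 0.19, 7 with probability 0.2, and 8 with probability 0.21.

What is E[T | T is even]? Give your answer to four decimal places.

5.9365

P(T is even) = 0.23 + 0.19 + 0.21 = 0.63.
E[T | T is even] = [4·0.23 + 6·0.19 + 8·0.21] / 0.63
 = 3.74 / 0.63
 = 374/63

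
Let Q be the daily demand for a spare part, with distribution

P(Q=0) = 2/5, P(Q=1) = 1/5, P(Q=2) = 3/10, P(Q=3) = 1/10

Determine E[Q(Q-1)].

1.2

E[Q(Q-1)] = Σ q(q-1)·P(Q=q)
 = 0·2/5 + 0·1/5 + 2·3/10 + 6·1/10
 = 0 + 0 + 3/5 + 3/5
 = 6/5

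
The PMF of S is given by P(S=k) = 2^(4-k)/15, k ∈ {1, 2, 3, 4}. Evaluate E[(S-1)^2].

E[(S-1)^2] = Σ (s-1)^2·P(S=s)
 = 0·8/15 + 1·4/15 + 4·2/15 + 9·1/15
 = 0 + 4/15 + 8/15 + 3/5
 = 7/5

1.4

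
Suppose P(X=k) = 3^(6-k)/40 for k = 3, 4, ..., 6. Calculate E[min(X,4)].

E[min(X,4)] = Σ min(x,4)·P(X=x)
 = 3·27/40 + 4·9/40 + 4·3/40 + 4·1/40
 = 81/40 + 9/10 + 3/10 + 1/10
 = 133/40

3.325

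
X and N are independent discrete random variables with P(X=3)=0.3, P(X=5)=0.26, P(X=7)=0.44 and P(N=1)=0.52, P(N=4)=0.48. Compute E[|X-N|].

E[|X-N|] = Σ_x Σ_n |x-n| · P(X=x)P(N=n)
 = 2·0.156 + 1·0.144 + 4·0.1352 + 1·0.1248 + 6·0.2288 + 3·0.2112
 = 0.312 + 0.144 + 0.5408 + 0.1248 + 1.3728 + 0.6336
 = 3.128

3.128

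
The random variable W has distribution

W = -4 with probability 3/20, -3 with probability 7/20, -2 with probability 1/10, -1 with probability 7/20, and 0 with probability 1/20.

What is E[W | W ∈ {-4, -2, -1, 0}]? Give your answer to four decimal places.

P(W ∈ {-4, -2, -1, 0}) = 3/20 + 1/10 + 7/20 + 1/20 = 13/20.
E[W | W ∈ {-4, -2, -1, 0}] = [(-4)·3/20 + (-2)·1/10 + (-1)·7/20 + 0·1/20] / (13/20)
 = -23/20 / (13/20)
 = -23/13

-1.7692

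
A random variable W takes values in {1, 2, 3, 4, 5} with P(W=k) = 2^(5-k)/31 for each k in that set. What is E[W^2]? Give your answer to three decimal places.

E[W^2] = Σ w^2·P(W=w)
 = 1·16/31 + 4·8/31 + 9·4/31 + 16·2/31 + 25·1/31
 = 16/31 + 32/31 + 36/31 + 32/31 + 25/31
 = 141/31

4.548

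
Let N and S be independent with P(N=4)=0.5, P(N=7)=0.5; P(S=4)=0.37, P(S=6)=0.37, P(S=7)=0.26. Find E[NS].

E[NS] = Σ_n Σ_s ns · P(N=n)P(S=s)
 = 16·0.185 + 24·0.185 + 28·0.13 + 28·0.185 + 42·0.185 + 49·0.13
 = 2.96 + 4.44 + 3.64 + 5.18 + 7.77 + 6.37
 = 30.36

30.36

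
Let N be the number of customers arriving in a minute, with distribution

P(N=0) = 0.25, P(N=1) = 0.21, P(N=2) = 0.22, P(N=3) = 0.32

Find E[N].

E[N] = Σ n·P(N=n)
 = 0·0.25 + 1·0.21 + 2·0.22 + 3·0.32
 = 0 + 0.21 + 0.44 + 0.96
 = 1.61

1.61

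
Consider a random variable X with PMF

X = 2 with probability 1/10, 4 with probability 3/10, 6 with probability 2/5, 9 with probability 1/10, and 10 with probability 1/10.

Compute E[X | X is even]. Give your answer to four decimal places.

5.3333

P(X is even) = 1/10 + 3/10 + 2/5 + 1/10 = 9/10.
E[X | X is even] = [2·1/10 + 4·3/10 + 6·2/5 + 10·1/10] / (9/10)
 = 24/5 / (9/10)
 = 16/3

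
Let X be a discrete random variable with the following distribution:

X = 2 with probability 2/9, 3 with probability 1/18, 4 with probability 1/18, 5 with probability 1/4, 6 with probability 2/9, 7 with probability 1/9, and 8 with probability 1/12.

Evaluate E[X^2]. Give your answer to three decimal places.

27.306

E[X^2] = Σ x^2·P(X=x)
 = 4·2/9 + 9·1/18 + 16·1/18 + 25·1/4 + 36·2/9 + 49·1/9 + 64·1/12
 = 8/9 + 1/2 + 8/9 + 25/4 + 8 + 49/9 + 16/3
 = 983/36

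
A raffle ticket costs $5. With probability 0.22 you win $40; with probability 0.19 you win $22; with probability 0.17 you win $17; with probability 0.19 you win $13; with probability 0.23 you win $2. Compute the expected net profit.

E[payout] = 40·0.22 + 22·0.19 + 17·0.17 + 13·0.19 + 2·0.23
 = 8.8 + 4.18 + 2.89 + 2.47 + 0.46
 = 18.8
Net = 18.8 - 5 = 13.8

13.8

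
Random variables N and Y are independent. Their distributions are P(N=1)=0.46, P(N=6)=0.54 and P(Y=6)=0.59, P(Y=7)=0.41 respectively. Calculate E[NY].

23.717

E[NY] = Σ_n Σ_y ny · P(N=n)P(Y=y)
 = 6·0.2714 + 7·0.1886 + 36·0.3186 + 42·0.2214
 = 1.6284 + 1.3202 + 11.4696 + 9.2988
 = 23.717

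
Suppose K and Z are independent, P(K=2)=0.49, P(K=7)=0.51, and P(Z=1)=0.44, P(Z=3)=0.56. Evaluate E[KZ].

9.646

E[KZ] = Σ_k Σ_z kz · P(K=k)P(Z=z)
 = 2·0.2156 + 6·0.2744 + 7·0.2244 + 21·0.2856
 = 0.4312 + 1.6464 + 1.5708 + 5.9976
 = 9.646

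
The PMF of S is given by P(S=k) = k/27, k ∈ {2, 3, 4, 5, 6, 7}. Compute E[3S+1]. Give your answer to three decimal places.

E[3S+1] = Σ (3s+1)·P(S=s)
 = 7·2/27 + 10·1/9 + 13·4/27 + 16·5/27 + 19·2/9 + 22·7/27
 = 14/27 + 10/9 + 52/27 + 80/27 + 38/9 + 154/27
 = 148/9

16.444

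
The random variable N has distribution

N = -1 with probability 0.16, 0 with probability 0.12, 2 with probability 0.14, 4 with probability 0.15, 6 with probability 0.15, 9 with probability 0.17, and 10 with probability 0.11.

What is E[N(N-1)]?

29.04

E[N(N-1)] = Σ n(n-1)·P(N=n)
 = 2·0.16 + 0·0.12 + 2·0.14 + 12·0.15 + 30·0.15 + 72·0.17 + 90·0.11
 = 0.32 + 0 + 0.28 + 1.8 + 4.5 + 12.24 + 9.9
 = 29.04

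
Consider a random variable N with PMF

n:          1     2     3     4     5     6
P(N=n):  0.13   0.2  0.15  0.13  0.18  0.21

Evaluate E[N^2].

16.42

E[N^2] = Σ n^2·P(N=n)
 = 1·0.13 + 4·0.2 + 9·0.15 + 16·0.13 + 25·0.18 + 36·0.21
 = 0.13 + 0.8 + 1.35 + 2.08 + 4.5 + 7.56
 = 16.42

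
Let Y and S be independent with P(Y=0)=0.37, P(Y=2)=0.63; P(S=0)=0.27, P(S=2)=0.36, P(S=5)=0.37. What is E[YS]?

3.2382

E[YS] = Σ_y Σ_s ys · P(Y=y)P(S=s)
 = 0·0.0999 + 0·0.1332 + 0·0.1369 + 0·0.1701 + 4·0.2268 + 10·0.2331
 = 0 + 0 + 0 + 0 + 0.9072 + 2.331
 = 3.2382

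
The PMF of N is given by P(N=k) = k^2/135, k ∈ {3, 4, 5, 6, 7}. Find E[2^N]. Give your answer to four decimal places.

71.8815

E[2^N] = Σ 2^n·P(N=n)
 = 8·1/15 + 16·16/135 + 32·5/27 + 64·4/15 + 128·49/135
 = 8/15 + 256/135 + 160/27 + 256/15 + 6272/135
 = 9704/135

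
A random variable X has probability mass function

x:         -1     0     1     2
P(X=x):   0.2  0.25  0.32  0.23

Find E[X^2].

E[X^2] = Σ x^2·P(X=x)
 = 1·0.2 + 0·0.25 + 1·0.32 + 4·0.23
 = 0.2 + 0 + 0.32 + 0.92
 = 1.44

1.44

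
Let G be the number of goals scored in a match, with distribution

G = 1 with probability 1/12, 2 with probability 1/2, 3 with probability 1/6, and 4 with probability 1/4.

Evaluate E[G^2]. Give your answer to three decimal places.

7.583

E[G^2] = Σ g^2·P(G=g)
 = 1·1/12 + 4·1/2 + 9·1/6 + 16·1/4
 = 1/12 + 2 + 3/2 + 4
 = 91/12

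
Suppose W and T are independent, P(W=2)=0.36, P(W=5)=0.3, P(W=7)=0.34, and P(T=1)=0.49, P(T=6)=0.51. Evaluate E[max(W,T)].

5.4874

E[max(W,T)] = Σ_w Σ_t max(w,t) · P(W=w)P(T=t)
 = 2·0.1764 + 6·0.1836 + 5·0.147 + 6·0.153 + 7·0.1666 + 7·0.1734
 = 0.3528 + 1.1016 + 0.735 + 0.918 + 1.1662 + 1.2138
 = 5.4874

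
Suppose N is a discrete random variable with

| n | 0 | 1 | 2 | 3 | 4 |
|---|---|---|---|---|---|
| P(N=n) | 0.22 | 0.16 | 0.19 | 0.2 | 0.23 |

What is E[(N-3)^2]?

E[(N-3)^2] = Σ (n-3)^2·P(N=n)
 = 9·0.22 + 4·0.16 + 1·0.19 + 0·0.2 + 1·0.23
 = 1.98 + 0.64 + 0.19 + 0 + 0.23
 = 3.04

3.04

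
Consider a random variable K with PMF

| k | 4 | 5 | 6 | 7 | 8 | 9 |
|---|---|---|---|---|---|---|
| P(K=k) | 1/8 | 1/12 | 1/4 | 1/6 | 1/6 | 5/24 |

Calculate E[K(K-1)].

E[K(K-1)] = Σ k(k-1)·P(K=k)
 = 12·1/8 + 20·1/12 + 30·1/4 + 42·1/6 + 56·1/6 + 72·5/24
 = 3/2 + 5/3 + 15/2 + 7 + 28/3 + 15
 = 42

42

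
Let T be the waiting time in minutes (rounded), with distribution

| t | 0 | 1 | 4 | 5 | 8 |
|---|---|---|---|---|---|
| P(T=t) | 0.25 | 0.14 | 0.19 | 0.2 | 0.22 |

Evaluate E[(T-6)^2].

14.34

E[(T-6)^2] = Σ (t-6)^2·P(T=t)
 = 36·0.25 + 25·0.14 + 4·0.19 + 1·0.2 + 4·0.22
 = 9 + 3.5 + 0.76 + 0.2 + 0.88
 = 14.34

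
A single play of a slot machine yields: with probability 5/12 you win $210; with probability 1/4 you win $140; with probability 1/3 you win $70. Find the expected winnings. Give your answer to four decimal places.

145.8333

E[payout] = 210·5/12 + 140·1/4 + 70·1/3
 = 175/2 + 35 + 70/3
 = 875/6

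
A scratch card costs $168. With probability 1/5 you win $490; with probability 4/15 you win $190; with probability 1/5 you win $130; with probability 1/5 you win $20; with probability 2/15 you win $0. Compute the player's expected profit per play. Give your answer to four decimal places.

10.6667

E[payout] = 490·1/5 + 190·4/15 + 130·1/5 + 20·1/5 + 0·2/15
 = 98 + 152/3 + 26 + 4 + 0
 = 536/3
Net = 536/3 - 168 = 32/3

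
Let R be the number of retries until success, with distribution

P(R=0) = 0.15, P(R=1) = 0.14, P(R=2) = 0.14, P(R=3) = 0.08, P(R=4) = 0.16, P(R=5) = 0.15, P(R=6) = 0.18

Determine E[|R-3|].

E[|R-3|] = Σ |r-3|·P(R=r)
 = 3·0.15 + 2·0.14 + 1·0.14 + 0·0.08 + 1·0.16 + 2·0.15 + 3·0.18
 = 0.45 + 0.28 + 0.14 + 0 + 0.16 + 0.3 + 0.54
 = 1.87

1.87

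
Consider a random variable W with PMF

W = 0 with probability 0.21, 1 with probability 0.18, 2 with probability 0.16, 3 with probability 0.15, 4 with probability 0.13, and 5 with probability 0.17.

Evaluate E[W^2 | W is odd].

11.56

P(W is odd) = 0.18 + 0.15 + 0.17 = 0.5.
E[W^2 | W is odd] = [1·0.18 + 9·0.15 + 25·0.17] / 0.5
 = 5.78 / 0.5
 = 289/25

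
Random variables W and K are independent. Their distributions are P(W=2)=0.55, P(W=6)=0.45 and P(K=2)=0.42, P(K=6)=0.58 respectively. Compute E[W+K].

E[W+K] = Σ_w Σ_k (w+k) · P(W=w)P(K=k)
 = 4·0.231 + 8·0.319 + 8·0.189 + 12·0.261
 = 0.924 + 2.552 + 1.512 + 3.132
 = 8.12

8.12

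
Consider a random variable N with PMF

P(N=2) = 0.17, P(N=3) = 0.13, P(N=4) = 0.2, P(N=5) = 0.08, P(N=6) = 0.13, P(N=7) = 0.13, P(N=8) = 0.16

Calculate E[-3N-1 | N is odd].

-16

P(N is odd) = 0.13 + 0.08 + 0.13 = 0.34.
E[-3N-1 | N is odd] = [(-10)·0.13 + (-16)·0.08 + (-22)·0.13] / 0.34
 = -5.44 / 0.34
 = -16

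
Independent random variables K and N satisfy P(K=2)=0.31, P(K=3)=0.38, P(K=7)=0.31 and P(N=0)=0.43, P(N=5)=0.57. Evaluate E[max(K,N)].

4.8933

E[max(K,N)] = Σ_k Σ_n max(k,n) · P(K=k)P(N=n)
 = 2·0.1333 + 5·0.1767 + 3·0.1634 + 5·0.2166 + 7·0.1333 + 7·0.1767
 = 0.2666 + 0.8835 + 0.4902 + 1.083 + 0.9331 + 1.2369
 = 4.8933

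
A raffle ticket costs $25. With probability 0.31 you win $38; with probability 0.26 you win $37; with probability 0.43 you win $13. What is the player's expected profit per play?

1.99

E[payout] = 38·0.31 + 37·0.26 + 13·0.43
 = 11.78 + 9.62 + 5.59
 = 26.99
Net = 26.99 - 25 = 1.99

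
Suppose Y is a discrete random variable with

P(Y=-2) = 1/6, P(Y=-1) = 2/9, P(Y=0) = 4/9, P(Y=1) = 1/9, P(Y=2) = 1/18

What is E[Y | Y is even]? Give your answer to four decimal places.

P(Y is even) = 1/6 + 4/9 + 1/18 = 2/3.
E[Y | Y is even] = [(-2)·1/6 + 0·4/9 + 2·1/18] / (2/3)
 = -2/9 / (2/3)
 = -1/3

-0.3333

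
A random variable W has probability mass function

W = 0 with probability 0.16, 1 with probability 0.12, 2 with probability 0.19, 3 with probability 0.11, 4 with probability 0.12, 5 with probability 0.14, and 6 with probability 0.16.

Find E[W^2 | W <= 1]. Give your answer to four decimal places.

P(W <= 1) = 0.16 + 0.12 = 0.28.
E[W^2 | W <= 1] = [0·0.16 + 1·0.12] / 0.28
 = 0.12 / 0.28
 = 3/7

0.4286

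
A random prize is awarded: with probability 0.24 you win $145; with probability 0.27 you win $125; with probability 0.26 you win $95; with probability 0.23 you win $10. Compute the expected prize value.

E[payout] = 145·0.24 + 125·0.27 + 95·0.26 + 10·0.23
 = 34.8 + 33.75 + 24.7 + 2.3
 = 95.55

95.55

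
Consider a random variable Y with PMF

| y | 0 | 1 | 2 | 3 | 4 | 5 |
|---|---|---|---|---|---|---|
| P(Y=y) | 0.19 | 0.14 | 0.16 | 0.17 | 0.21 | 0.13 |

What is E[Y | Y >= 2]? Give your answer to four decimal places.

P(Y >= 2) = 0.16 + 0.17 + 0.21 + 0.13 = 0.67.
E[Y | Y >= 2] = [2·0.16 + 3·0.17 + 4·0.21 + 5·0.13] / 0.67
 = 2.32 / 0.67
 = 232/67

3.4627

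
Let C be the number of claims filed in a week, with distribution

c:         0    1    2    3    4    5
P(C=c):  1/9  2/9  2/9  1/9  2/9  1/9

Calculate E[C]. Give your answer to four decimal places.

2.4444

E[C] = Σ c·P(C=c)
 = 0·1/9 + 1·2/9 + 2·2/9 + 3·1/9 + 4·2/9 + 5·1/9
 = 0 + 2/9 + 4/9 + 1/3 + 8/9 + 5/9
 = 22/9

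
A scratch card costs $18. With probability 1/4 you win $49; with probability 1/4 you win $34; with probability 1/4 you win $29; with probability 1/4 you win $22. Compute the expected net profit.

15.5

E[payout] = 49·1/4 + 34·1/4 + 29·1/4 + 22·1/4
 = 49/4 + 17/2 + 29/4 + 11/2
 = 67/2
Net = 67/2 - 18 = 31/2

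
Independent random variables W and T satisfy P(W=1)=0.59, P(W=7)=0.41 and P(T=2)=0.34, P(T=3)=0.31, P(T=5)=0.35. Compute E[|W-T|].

E[|W-T|] = Σ_w Σ_t |w-t| · P(W=w)P(T=t)
 = 1·0.2006 + 2·0.1829 + 4·0.2065 + 5·0.1394 + 4·0.1271 + 2·0.1435
 = 0.2006 + 0.3658 + 0.826 + 0.697 + 0.5084 + 0.287
 = 2.8848

2.8848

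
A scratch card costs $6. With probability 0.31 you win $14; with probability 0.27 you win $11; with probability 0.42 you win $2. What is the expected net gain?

E[payout] = 14·0.31 + 11·0.27 + 2·0.42
 = 4.34 + 2.97 + 0.84
 = 8.15
Net = 8.15 - 6 = 2.15

2.15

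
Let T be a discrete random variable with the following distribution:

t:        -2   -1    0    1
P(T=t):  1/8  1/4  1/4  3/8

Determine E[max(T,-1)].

0

E[max(T,-1)] = Σ max(t,-1)·P(T=t)
 = (-1)·1/8 + (-1)·1/4 + 0·1/4 + 1·3/8
 = (-1/8) + (-1/4) + 0 + 3/8
 = 0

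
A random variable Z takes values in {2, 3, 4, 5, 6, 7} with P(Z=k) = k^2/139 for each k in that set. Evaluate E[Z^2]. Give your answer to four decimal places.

33.6331

E[Z^2] = Σ z^2·P(Z=z)
 = 4·4/139 + 9·9/139 + 16·16/139 + 25·25/139 + 36·36/139 + 49·49/139
 = 16/139 + 81/139 + 256/139 + 625/139 + 1296/139 + 2401/139
 = 4675/139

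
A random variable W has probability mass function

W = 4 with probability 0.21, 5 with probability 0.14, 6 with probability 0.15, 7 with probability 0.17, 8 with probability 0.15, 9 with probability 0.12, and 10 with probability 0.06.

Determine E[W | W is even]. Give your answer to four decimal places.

6.2105

P(W is even) = 0.21 + 0.15 + 0.15 + 0.06 = 0.57.
E[W | W is even] = [4·0.21 + 6·0.15 + 8·0.15 + 10·0.06] / 0.57
 = 3.54 / 0.57
 = 118/19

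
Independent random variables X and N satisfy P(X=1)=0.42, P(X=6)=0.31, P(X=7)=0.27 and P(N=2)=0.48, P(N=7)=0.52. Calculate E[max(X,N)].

5.8432

E[max(X,N)] = Σ_x Σ_n max(x,n) · P(X=x)P(N=n)
 = 2·0.2016 + 7·0.2184 + 6·0.1488 + 7·0.1612 + 7·0.1296 + 7·0.1404
 = 0.4032 + 1.5288 + 0.8928 + 1.1284 + 0.9072 + 0.9828
 = 5.8432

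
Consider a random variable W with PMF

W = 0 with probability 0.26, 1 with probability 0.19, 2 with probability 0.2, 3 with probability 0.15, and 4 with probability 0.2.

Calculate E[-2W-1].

-4.68

E[-2W-1] = Σ (-2w-1)·P(W=w)
 = (-1)·0.26 + (-3)·0.19 + (-5)·0.2 + (-7)·0.15 + (-9)·0.2
 = (-0.26) + (-0.57) + (-1) + (-1.05) + (-1.8)
 = -4.68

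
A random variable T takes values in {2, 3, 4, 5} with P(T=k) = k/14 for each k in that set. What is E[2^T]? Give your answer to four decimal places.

18.2857

E[2^T] = Σ 2^t·P(T=t)
 = 4·1/7 + 8·3/14 + 16·2/7 + 32·5/14
 = 4/7 + 12/7 + 32/7 + 80/7
 = 128/7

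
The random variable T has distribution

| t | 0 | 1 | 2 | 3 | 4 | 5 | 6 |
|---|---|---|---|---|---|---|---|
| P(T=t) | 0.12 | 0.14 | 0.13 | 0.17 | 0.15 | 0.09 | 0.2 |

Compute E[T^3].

E[T^3] = Σ t^3·P(T=t)
 = 0·0.12 + 1·0.14 + 8·0.13 + 27·0.17 + 64·0.15 + 125·0.09 + 216·0.2
 = 0 + 0.14 + 1.04 + 4.59 + 9.6 + 11.25 + 43.2
 = 69.82

69.82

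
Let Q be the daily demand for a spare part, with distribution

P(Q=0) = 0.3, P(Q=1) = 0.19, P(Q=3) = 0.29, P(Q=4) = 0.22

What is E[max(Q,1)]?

2.24

E[max(Q,1)] = Σ max(q,1)·P(Q=q)
 = 1·0.3 + 1·0.19 + 3·0.29 + 4·0.22
 = 0.3 + 0.19 + 0.87 + 0.88
 = 2.24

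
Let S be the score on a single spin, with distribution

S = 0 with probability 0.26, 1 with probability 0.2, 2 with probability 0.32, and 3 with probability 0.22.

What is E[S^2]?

3.46

E[S^2] = Σ s^2·P(S=s)
 = 0·0.26 + 1·0.2 + 4·0.32 + 9·0.22
 = 0 + 0.2 + 1.28 + 1.98
 = 3.46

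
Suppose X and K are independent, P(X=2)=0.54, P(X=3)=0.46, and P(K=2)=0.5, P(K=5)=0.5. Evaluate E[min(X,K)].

2.23

E[min(X,K)] = Σ_x Σ_k min(x,k) · P(X=x)P(K=k)
 = 2·0.27 + 2·0.27 + 2·0.23 + 3·0.23
 = 0.54 + 0.54 + 0.46 + 0.69
 = 2.23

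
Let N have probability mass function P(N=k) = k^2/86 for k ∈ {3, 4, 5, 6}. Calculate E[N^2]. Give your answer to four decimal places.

26.2558

E[N^2] = Σ n^2·P(N=n)
 = 9·9/86 + 16·8/43 + 25·25/86 + 36·18/43
 = 81/86 + 128/43 + 625/86 + 648/43
 = 1129/43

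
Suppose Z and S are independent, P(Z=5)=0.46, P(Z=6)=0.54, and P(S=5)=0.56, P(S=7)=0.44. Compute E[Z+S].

11.42

E[Z+S] = Σ_z Σ_s (z+s) · P(Z=z)P(S=s)
 = 10·0.2576 + 12·0.2024 + 11·0.3024 + 13·0.2376
 = 2.576 + 2.4288 + 3.3264 + 3.0888
 = 11.42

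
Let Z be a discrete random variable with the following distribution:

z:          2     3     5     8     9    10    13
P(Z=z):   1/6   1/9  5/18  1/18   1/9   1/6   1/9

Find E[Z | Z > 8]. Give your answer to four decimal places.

P(Z > 8) = 1/9 + 1/6 + 1/9 = 7/18.
E[Z | Z > 8] = [9·1/9 + 10·1/6 + 13·1/9] / (7/18)
 = 37/9 / (7/18)
 = 74/7

10.5714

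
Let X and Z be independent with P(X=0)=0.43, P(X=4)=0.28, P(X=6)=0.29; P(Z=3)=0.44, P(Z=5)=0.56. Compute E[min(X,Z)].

2.1916

E[min(X,Z)] = Σ_x Σ_z min(x,z) · P(X=x)P(Z=z)
 = 0·0.1892 + 0·0.2408 + 3·0.1232 + 4·0.1568 + 3·0.1276 + 5·0.1624
 = 0 + 0 + 0.3696 + 0.6272 + 0.3828 + 0.812
 = 2.1916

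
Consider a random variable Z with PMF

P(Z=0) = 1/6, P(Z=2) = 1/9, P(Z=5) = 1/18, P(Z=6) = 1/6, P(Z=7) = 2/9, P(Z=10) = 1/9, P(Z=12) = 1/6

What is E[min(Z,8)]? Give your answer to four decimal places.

5.2778

E[min(Z,8)] = Σ min(z,8)·P(Z=z)
 = 0·1/6 + 2·1/9 + 5·1/18 + 6·1/6 + 7·2/9 + 8·1/9 + 8·1/6
 = 0 + 2/9 + 5/18 + 1 + 14/9 + 8/9 + 4/3
 = 95/18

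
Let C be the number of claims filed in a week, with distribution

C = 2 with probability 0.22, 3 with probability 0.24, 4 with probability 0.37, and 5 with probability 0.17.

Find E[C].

E[C] = Σ c·P(C=c)
 = 2·0.22 + 3·0.24 + 4·0.37 + 5·0.17
 = 0.44 + 0.72 + 1.48 + 0.85
 = 3.49

3.49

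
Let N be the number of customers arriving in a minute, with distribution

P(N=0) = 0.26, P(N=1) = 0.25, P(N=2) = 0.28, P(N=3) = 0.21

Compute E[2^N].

E[2^N] = Σ 2^n·P(N=n)
 = 1·0.26 + 2·0.25 + 4·0.28 + 8·0.21
 = 0.26 + 0.5 + 1.12 + 1.68
 = 3.56

3.56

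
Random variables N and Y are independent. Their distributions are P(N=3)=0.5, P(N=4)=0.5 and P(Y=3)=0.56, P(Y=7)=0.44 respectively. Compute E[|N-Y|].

1.82

E[|N-Y|] = Σ_n Σ_y |n-y| · P(N=n)P(Y=y)
 = 0·0.28 + 4·0.22 + 1·0.28 + 3·0.22
 = 0 + 0.88 + 0.28 + 0.66
 = 1.82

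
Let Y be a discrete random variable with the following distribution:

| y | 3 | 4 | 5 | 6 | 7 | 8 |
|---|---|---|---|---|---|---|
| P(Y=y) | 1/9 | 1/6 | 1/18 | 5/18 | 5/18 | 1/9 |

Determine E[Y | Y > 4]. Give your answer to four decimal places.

P(Y > 4) = 1/18 + 5/18 + 5/18 + 1/9 = 13/18.
E[Y | Y > 4] = [5·1/18 + 6·5/18 + 7·5/18 + 8·1/9] / (13/18)
 = 43/9 / (13/18)
 = 86/13

6.6154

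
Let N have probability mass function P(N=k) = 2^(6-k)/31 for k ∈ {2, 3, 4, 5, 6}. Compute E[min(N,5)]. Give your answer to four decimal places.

E[min(N,5)] = Σ min(n,5)·P(N=n)
 = 2·16/31 + 3·8/31 + 4·4/31 + 5·2/31 + 5·1/31
 = 32/31 + 24/31 + 16/31 + 10/31 + 5/31
 = 87/31

2.8065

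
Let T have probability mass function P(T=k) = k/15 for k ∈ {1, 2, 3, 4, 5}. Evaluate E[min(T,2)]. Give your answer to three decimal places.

1.933

E[min(T,2)] = Σ min(t,2)·P(T=t)
 = 1·1/15 + 2·2/15 + 2·1/5 + 2·4/15 + 2·1/3
 = 1/15 + 4/15 + 2/5 + 8/15 + 2/3
 = 29/15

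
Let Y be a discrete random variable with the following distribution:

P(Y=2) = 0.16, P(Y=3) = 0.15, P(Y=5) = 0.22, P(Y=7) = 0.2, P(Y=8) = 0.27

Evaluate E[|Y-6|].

2.05

E[|Y-6|] = Σ |y-6|·P(Y=y)
 = 4·0.16 + 3·0.15 + 1·0.22 + 1·0.2 + 2·0.27
 = 0.64 + 0.45 + 0.22 + 0.2 + 0.54
 = 2.05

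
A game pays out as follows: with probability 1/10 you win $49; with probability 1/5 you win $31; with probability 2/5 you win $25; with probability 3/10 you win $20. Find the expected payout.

E[payout] = 49·1/10 + 31·1/5 + 25·2/5 + 20·3/10
 = 49/10 + 31/5 + 10 + 6
 = 271/10

27.1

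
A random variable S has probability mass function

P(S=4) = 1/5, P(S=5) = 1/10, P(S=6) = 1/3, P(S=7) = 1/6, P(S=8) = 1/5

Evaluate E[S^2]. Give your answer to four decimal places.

38.6667

E[S^2] = Σ s^2·P(S=s)
 = 16·1/5 + 25·1/10 + 36·1/3 + 49·1/6 + 64·1/5
 = 16/5 + 5/2 + 12 + 49/6 + 64/5
 = 116/3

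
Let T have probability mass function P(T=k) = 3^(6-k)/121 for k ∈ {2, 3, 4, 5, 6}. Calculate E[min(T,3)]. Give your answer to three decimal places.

2.331

E[min(T,3)] = Σ min(t,3)·P(T=t)
 = 2·81/121 + 3·27/121 + 3·9/121 + 3·3/121 + 3·1/121
 = 162/121 + 81/121 + 27/121 + 9/121 + 3/121
 = 282/121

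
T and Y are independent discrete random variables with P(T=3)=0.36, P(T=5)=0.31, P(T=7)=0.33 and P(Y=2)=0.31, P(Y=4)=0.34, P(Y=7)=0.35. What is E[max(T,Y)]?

5.7834

E[max(T,Y)] = Σ_t Σ_y max(t,y) · P(T=t)P(Y=y)
 = 3·0.1116 + 4·0.1224 + 7·0.126 + 5·0.0961 + 5·0.1054 + 7·0.1085 + 7·0.1023 + 7·0.1122 + 7·0.1155
 = 0.3348 + 0.4896 + 0.882 + 0.4805 + 0.527 + 0.7595 + 0.7161 + 0.7854 + 0.8085
 = 5.7834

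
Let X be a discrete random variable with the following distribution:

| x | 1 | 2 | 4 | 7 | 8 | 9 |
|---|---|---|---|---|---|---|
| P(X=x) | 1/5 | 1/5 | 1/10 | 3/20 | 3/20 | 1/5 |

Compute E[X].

E[X] = Σ x·P(X=x)
 = 1·1/5 + 2·1/5 + 4·1/10 + 7·3/20 + 8·3/20 + 9·1/5
 = 1/5 + 2/5 + 2/5 + 21/20 + 6/5 + 9/5
 = 101/20

5.05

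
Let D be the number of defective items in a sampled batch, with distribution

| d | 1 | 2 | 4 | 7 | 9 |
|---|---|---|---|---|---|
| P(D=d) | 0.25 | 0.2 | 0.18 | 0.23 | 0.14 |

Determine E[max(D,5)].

E[max(D,5)] = Σ max(d,5)·P(D=d)
 = 5·0.25 + 5·0.2 + 5·0.18 + 7·0.23 + 9·0.14
 = 1.25 + 1 + 0.9 + 1.61 + 1.26
 = 6.02

6.02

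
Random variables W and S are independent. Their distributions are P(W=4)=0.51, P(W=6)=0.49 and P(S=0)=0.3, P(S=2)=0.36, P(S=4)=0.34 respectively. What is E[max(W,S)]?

E[max(W,S)] = Σ_w Σ_s max(w,s) · P(W=w)P(S=s)
 = 4·0.153 + 4·0.1836 + 4·0.1734 + 6·0.147 + 6·0.1764 + 6·0.1666
 = 0.612 + 0.7344 + 0.6936 + 0.882 + 1.0584 + 0.9996
 = 4.98

4.98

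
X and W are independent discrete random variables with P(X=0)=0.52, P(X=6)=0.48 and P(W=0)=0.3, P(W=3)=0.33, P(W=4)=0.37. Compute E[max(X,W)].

4.1644

E[max(X,W)] = Σ_x Σ_w max(x,w) · P(X=x)P(W=w)
 = 0·0.156 + 3·0.1716 + 4·0.1924 + 6·0.144 + 6·0.1584 + 6·0.1776
 = 0 + 0.5148 + 0.7696 + 0.864 + 0.9504 + 1.0656
 = 4.1644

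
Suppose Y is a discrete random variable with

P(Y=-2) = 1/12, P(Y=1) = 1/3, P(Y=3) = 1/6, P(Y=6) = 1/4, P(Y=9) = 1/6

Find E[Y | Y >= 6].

7.2

P(Y >= 6) = 1/4 + 1/6 = 5/12.
E[Y | Y >= 6] = [6·1/4 + 9·1/6] / (5/12)
 = 3 / (5/12)
 = 36/5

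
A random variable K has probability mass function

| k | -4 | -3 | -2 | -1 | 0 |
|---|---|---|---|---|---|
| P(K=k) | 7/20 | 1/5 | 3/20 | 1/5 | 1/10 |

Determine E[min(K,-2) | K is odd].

P(K is odd) = 1/5 + 1/5 = 2/5.
E[min(K,-2) | K is odd] = [(-3)·1/5 + (-2)·1/5] / (2/5)
 = -1 / (2/5)
 = -5/2

-2.5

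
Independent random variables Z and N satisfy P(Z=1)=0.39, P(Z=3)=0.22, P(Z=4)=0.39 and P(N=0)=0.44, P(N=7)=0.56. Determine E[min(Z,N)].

1.4616

E[min(Z,N)] = Σ_z Σ_n min(z,n) · P(Z=z)P(N=n)
 = 0·0.1716 + 1·0.2184 + 0·0.0968 + 3·0.1232 + 0·0.1716 + 4·0.2184
 = 0 + 0.2184 + 0 + 0.3696 + 0 + 0.8736
 = 1.4616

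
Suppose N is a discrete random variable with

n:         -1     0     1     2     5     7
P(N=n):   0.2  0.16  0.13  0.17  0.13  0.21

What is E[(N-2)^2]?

E[(N-2)^2] = Σ (n-2)^2·P(N=n)
 = 9·0.2 + 4·0.16 + 1·0.13 + 0·0.17 + 9·0.13 + 25·0.21
 = 1.8 + 0.64 + 0.13 + 0 + 1.17 + 5.25
 = 8.99

8.99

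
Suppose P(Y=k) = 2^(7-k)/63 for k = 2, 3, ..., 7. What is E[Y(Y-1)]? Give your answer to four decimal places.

E[Y(Y-1)] = Σ y(y-1)·P(Y=y)
 = 2·32/63 + 6·16/63 + 12·8/63 + 20·4/63 + 30·2/63 + 42·1/63
 = 64/63 + 32/21 + 32/21 + 80/63 + 20/21 + 2/3
 = 146/21

6.9524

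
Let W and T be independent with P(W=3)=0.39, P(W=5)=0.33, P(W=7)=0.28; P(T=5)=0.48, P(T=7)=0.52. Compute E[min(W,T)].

E[min(W,T)] = Σ_w Σ_t min(w,t) · P(W=w)P(T=t)
 = 3·0.1872 + 3·0.2028 + 5·0.1584 + 5·0.1716 + 5·0.1344 + 7·0.1456
 = 0.5616 + 0.6084 + 0.792 + 0.858 + 0.672 + 1.0192
 = 4.5112

4.5112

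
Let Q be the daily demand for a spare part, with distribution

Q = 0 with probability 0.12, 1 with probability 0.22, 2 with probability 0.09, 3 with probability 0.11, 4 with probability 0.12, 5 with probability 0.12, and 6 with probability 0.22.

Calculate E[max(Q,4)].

4.56

E[max(Q,4)] = Σ max(q,4)·P(Q=q)
 = 4·0.12 + 4·0.22 + 4·0.09 + 4·0.11 + 4·0.12 + 5·0.12 + 6·0.22
 = 0.48 + 0.88 + 0.36 + 0.44 + 0.48 + 0.6 + 1.32
 = 4.56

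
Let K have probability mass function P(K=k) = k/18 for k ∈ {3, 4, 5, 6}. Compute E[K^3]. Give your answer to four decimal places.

E[K^3] = Σ k^3·P(K=k)
 = 27·1/6 + 64·2/9 + 125·5/18 + 216·1/3
 = 9/2 + 128/9 + 625/18 + 72
 = 1129/9

125.4444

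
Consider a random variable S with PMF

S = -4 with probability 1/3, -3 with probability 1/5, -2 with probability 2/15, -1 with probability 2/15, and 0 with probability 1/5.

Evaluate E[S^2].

E[S^2] = Σ s^2·P(S=s)
 = 16·1/3 + 9·1/5 + 4·2/15 + 1·2/15 + 0·1/5
 = 16/3 + 9/5 + 8/15 + 2/15 + 0
 = 39/5

7.8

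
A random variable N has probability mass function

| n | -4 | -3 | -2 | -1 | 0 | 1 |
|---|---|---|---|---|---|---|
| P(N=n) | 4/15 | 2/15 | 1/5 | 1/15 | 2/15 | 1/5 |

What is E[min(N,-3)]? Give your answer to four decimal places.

E[min(N,-3)] = Σ min(n,-3)·P(N=n)
 = (-4)·4/15 + (-3)·2/15 + (-3)·1/5 + (-3)·1/15 + (-3)·2/15 + (-3)·1/5
 = (-16/15) + (-2/5) + (-3/5) + (-1/5) + (-2/5) + (-3/5)
 = -49/15

-3.2667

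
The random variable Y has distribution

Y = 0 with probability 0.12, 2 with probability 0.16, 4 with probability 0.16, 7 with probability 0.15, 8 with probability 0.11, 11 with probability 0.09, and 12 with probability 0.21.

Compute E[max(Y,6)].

E[max(Y,6)] = Σ max(y,6)·P(Y=y)
 = 6·0.12 + 6·0.16 + 6·0.16 + 7·0.15 + 8·0.11 + 11·0.09 + 12·0.21
 = 0.72 + 0.96 + 0.96 + 1.05 + 0.88 + 0.99 + 2.52
 = 8.08

8.08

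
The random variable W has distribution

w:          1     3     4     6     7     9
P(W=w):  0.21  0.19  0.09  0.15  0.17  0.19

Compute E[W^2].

32.48

E[W^2] = Σ w^2·P(W=w)
 = 1·0.21 + 9·0.19 + 16·0.09 + 36·0.15 + 49·0.17 + 81·0.19
 = 0.21 + 1.71 + 1.44 + 5.4 + 8.33 + 15.39
 = 32.48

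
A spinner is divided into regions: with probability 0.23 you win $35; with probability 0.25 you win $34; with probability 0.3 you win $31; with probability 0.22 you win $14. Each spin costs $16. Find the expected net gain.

E[payout] = 35·0.23 + 34·0.25 + 31·0.3 + 14·0.22
 = 8.05 + 8.5 + 9.3 + 3.08
 = 28.93
Net = 28.93 - 16 = 12.93

12.93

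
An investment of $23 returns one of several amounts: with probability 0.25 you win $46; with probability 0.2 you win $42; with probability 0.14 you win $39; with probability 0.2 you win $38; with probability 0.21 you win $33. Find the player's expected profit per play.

16.89

E[payout] = 46·0.25 + 42·0.2 + 39·0.14 + 38·0.2 + 33·0.21
 = 11.5 + 8.4 + 5.46 + 7.6 + 6.93
 = 39.89
Net = 39.89 - 23 = 16.89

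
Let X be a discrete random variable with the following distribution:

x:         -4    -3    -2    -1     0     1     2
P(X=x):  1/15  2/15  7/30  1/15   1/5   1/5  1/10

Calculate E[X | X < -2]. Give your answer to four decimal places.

P(X < -2) = 1/15 + 2/15 = 1/5.
E[X | X < -2] = [(-4)·1/15 + (-3)·2/15] / (1/5)
 = -2/3 / (1/5)
 = -10/3

-3.3333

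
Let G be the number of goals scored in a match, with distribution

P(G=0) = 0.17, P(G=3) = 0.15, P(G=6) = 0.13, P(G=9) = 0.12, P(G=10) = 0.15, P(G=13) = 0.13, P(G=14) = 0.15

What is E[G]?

7.6

E[G] = Σ g·P(G=g)
 = 0·0.17 + 3·0.15 + 6·0.13 + 9·0.12 + 10·0.15 + 13·0.13 + 14·0.15
 = 0 + 0.45 + 0.78 + 1.08 + 1.5 + 1.69 + 2.1
 = 7.6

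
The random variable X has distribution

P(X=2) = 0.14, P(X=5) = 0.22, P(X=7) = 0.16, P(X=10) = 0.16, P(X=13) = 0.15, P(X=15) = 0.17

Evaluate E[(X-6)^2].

26.3

E[(X-6)^2] = Σ (x-6)^2·P(X=x)
 = 16·0.14 + 1·0.22 + 1·0.16 + 16·0.16 + 49·0.15 + 81·0.17
 = 2.24 + 0.22 + 0.16 + 2.56 + 7.35 + 13.77
 = 26.3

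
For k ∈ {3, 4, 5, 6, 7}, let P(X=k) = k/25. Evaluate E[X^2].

E[X^2] = Σ x^2·P(X=x)
 = 9·3/25 + 16·4/25 + 25·1/5 + 36·6/25 + 49·7/25
 = 27/25 + 64/25 + 5 + 216/25 + 343/25
 = 31

31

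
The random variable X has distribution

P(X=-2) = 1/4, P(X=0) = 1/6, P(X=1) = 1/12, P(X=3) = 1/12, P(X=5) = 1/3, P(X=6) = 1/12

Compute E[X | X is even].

0

P(X is even) = 1/4 + 1/6 + 1/12 = 1/2.
E[X | X is even] = [(-2)·1/4 + 0·1/6 + 6·1/12] / (1/2)
 = 0 / (1/2)
 = 0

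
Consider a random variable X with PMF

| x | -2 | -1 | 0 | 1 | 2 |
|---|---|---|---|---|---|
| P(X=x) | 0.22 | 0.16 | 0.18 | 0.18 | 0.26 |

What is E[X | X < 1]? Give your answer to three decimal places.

-1.071

P(X < 1) = 0.22 + 0.16 + 0.18 = 0.56.
E[X | X < 1] = [(-2)·0.22 + (-1)·0.16 + 0·0.18] / 0.56
 = -0.6 / 0.56
 = -15/14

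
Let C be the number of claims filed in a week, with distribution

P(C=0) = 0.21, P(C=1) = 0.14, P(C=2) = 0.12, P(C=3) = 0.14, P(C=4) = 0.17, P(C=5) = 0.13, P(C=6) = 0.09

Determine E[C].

E[C] = Σ c·P(C=c)
 = 0·0.21 + 1·0.14 + 2·0.12 + 3·0.14 + 4·0.17 + 5·0.13 + 6·0.09
 = 0 + 0.14 + 0.24 + 0.42 + 0.68 + 0.65 + 0.54
 = 2.67

2.67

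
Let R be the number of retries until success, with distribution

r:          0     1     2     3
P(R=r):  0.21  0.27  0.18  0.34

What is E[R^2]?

E[R^2] = Σ r^2·P(R=r)
 = 0·0.21 + 1·0.27 + 4·0.18 + 9·0.34
 = 0 + 0.27 + 0.72 + 3.06
 = 4.05

4.05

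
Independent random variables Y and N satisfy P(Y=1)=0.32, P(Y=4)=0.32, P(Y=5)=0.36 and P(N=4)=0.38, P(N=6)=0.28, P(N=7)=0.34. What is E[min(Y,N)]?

E[min(Y,N)] = Σ_y Σ_n min(y,n) · P(Y=y)P(N=n)
 = 1·0.1216 + 1·0.0896 + 1·0.1088 + 4·0.1216 + 4·0.0896 + 4·0.1088 + 4·0.1368 + 5·0.1008 + 5·0.1224
 = 0.1216 + 0.0896 + 0.1088 + 0.4864 + 0.3584 + 0.4352 + 0.5472 + 0.504 + 0.612
 = 3.2632

3.2632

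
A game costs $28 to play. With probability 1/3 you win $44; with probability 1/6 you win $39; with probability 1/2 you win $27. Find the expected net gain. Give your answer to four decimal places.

6.6667

E[payout] = 44·1/3 + 39·1/6 + 27·1/2
 = 44/3 + 13/2 + 27/2
 = 104/3
Net = 104/3 - 28 = 20/3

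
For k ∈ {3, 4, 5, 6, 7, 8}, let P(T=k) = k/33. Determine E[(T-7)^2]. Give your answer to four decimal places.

3.5758

E[(T-7)^2] = Σ (t-7)^2·P(T=t)
 = 16·1/11 + 9·4/33 + 4·5/33 + 1·2/11 + 0·7/33 + 1·8/33
 = 16/11 + 12/11 + 20/33 + 2/11 + 0 + 8/33
 = 118/33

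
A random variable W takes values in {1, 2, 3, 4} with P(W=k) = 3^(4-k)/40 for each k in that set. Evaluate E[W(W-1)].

1.2

E[W(W-1)] = Σ w(w-1)·P(W=w)
 = 0·27/40 + 2·9/40 + 6·3/40 + 12·1/40
 = 0 + 9/20 + 9/20 + 3/10
 = 6/5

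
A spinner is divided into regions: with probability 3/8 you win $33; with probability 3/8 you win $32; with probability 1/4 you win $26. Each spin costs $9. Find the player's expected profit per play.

E[payout] = 33·3/8 + 32·3/8 + 26·1/4
 = 99/8 + 12 + 13/2
 = 247/8
Net = 247/8 - 9 = 175/8

21.875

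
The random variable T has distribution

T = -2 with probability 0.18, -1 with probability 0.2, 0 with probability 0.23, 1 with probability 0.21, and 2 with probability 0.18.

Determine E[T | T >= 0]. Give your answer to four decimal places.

P(T >= 0) = 0.23 + 0.21 + 0.18 = 0.62.
E[T | T >= 0] = [0·0.23 + 1·0.21 + 2·0.18] / 0.62
 = 0.57 / 0.62
 = 57/62

0.9194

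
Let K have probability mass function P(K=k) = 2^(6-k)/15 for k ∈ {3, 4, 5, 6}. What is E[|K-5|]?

1.4

E[|K-5|] = Σ |k-5|·P(K=k)
 = 2·8/15 + 1·4/15 + 0·2/15 + 1·1/15
 = 16/15 + 4/15 + 0 + 1/15
 = 7/5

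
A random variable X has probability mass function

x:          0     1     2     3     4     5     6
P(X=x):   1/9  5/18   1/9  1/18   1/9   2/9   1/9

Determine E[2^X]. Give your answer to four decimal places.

E[2^X] = Σ 2^x·P(X=x)
 = 1·1/9 + 2·5/18 + 4·1/9 + 8·1/18 + 16·1/9 + 32·2/9 + 64·1/9
 = 1/9 + 5/9 + 4/9 + 4/9 + 16/9 + 64/9 + 64/9
 = 158/9

17.5556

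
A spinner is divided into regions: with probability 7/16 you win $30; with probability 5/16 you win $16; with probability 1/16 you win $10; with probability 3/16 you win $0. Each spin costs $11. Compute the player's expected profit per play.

E[payout] = 30·7/16 + 16·5/16 + 10·1/16 + 0·3/16
 = 105/8 + 5 + 5/8 + 0
 = 75/4
Net = 75/4 - 11 = 31/4

7.75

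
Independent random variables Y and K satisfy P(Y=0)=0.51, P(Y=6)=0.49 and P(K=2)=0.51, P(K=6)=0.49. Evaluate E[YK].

11.6424

E[YK] = Σ_y Σ_k yk · P(Y=y)P(K=k)
 = 0·0.2601 + 0·0.2499 + 12·0.2499 + 36·0.2401
 = 0 + 0 + 2.9988 + 8.6436
 = 11.6424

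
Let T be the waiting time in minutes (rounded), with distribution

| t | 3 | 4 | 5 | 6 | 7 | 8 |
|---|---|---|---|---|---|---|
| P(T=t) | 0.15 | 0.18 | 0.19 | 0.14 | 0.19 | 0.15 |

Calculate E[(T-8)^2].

E[(T-8)^2] = Σ (t-8)^2·P(T=t)
 = 25·0.15 + 16·0.18 + 9·0.19 + 4·0.14 + 1·0.19 + 0·0.15
 = 3.75 + 2.88 + 1.71 + 0.56 + 0.19 + 0
 = 9.09

9.09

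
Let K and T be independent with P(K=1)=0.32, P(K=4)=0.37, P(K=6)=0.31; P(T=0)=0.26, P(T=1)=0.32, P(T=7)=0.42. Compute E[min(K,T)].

1.8572

E[min(K,T)] = Σ_k Σ_t min(k,t) · P(K=k)P(T=t)
 = 0·0.0832 + 1·0.1024 + 1·0.1344 + 0·0.0962 + 1·0.1184 + 4·0.1554 + 0·0.0806 + 1·0.0992 + 6·0.1302
 = 0 + 0.1024 + 0.1344 + 0 + 0.1184 + 0.6216 + 0 + 0.0992 + 0.7812
 = 1.8572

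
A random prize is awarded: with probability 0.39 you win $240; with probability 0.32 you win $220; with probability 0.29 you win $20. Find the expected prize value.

169.8

E[payout] = 240·0.39 + 220·0.32 + 20·0.29
 = 93.6 + 70.4 + 5.8
 = 169.8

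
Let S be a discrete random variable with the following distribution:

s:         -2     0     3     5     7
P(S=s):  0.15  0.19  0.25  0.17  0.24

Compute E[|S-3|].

2.62

E[|S-3|] = Σ |s-3|·P(S=s)
 = 5·0.15 + 3·0.19 + 0·0.25 + 2·0.17 + 4·0.24
 = 0.75 + 0.57 + 0 + 0.34 + 0.96
 = 2.62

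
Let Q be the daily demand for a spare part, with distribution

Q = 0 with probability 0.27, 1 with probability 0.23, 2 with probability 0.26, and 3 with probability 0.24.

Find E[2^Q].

E[2^Q] = Σ 2^q·P(Q=q)
 = 1·0.27 + 2·0.23 + 4·0.26 + 8·0.24
 = 0.27 + 0.46 + 1.04 + 1.92
 = 3.69

3.69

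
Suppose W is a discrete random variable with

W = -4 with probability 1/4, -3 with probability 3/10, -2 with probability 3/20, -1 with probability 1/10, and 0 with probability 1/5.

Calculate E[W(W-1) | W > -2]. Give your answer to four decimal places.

0.6667

P(W > -2) = 1/10 + 1/5 = 3/10.
E[W(W-1) | W > -2] = [2·1/10 + 0·1/5] / (3/10)
 = 1/5 / (3/10)
 = 2/3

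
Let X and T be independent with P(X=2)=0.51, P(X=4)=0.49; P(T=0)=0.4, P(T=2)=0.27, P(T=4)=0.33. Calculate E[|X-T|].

E[|X-T|] = Σ_x Σ_t |x-t| · P(X=x)P(T=t)
 = 2·0.204 + 0·0.1377 + 2·0.1683 + 4·0.196 + 2·0.1323 + 0·0.1617
 = 0.408 + 0 + 0.3366 + 0.784 + 0.2646 + 0
 = 1.7932

1.7932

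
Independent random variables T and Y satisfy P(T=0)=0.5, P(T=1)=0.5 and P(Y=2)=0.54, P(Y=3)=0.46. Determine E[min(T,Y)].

E[min(T,Y)] = Σ_t Σ_y min(t,y) · P(T=t)P(Y=y)
 = 0·0.27 + 0·0.23 + 1·0.27 + 1·0.23
 = 0 + 0 + 0.27 + 0.23
 = 0.5

0.5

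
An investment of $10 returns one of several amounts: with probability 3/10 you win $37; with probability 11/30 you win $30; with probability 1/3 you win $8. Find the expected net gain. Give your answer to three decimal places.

E[payout] = 37·3/10 + 30·11/30 + 8·1/3
 = 111/10 + 11 + 8/3
 = 743/30
Net = 743/30 - 10 = 443/30

14.767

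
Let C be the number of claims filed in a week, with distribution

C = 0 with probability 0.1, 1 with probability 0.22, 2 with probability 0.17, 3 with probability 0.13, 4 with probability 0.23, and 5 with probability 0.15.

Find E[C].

E[C] = Σ c·P(C=c)
 = 0·0.1 + 1·0.22 + 2·0.17 + 3·0.13 + 4·0.23 + 5·0.15
 = 0 + 0.22 + 0.34 + 0.39 + 0.92 + 0.75
 = 2.62

2.62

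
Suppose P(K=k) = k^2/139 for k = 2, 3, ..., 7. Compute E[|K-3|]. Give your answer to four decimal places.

E[|K-3|] = Σ |k-3|·P(K=k)
 = 1·4/139 + 0·9/139 + 1·16/139 + 2·25/139 + 3·36/139 + 4·49/139
 = 4/139 + 0 + 16/139 + 50/139 + 108/139 + 196/139
 = 374/139

2.6906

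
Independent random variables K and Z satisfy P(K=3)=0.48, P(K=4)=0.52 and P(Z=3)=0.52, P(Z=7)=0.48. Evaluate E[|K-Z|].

E[|K-Z|] = Σ_k Σ_z |k-z| · P(K=k)P(Z=z)
 = 0·0.2496 + 4·0.2304 + 1·0.2704 + 3·0.2496
 = 0 + 0.9216 + 0.2704 + 0.7488
 = 1.9408

1.9408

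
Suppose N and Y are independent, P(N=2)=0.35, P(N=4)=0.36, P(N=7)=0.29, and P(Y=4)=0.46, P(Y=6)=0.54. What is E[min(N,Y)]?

E[min(N,Y)] = Σ_n Σ_y min(n,y) · P(N=n)P(Y=y)
 = 2·0.161 + 2·0.189 + 4·0.1656 + 4·0.1944 + 4·0.1334 + 6·0.1566
 = 0.322 + 0.378 + 0.6624 + 0.7776 + 0.5336 + 0.9396
 = 3.6132

3.6132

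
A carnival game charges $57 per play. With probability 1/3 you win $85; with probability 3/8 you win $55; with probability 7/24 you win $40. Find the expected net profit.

E[payout] = 85·1/3 + 55·3/8 + 40·7/24
 = 85/3 + 165/8 + 35/3
 = 485/8
Net = 485/8 - 57 = 29/8

3.625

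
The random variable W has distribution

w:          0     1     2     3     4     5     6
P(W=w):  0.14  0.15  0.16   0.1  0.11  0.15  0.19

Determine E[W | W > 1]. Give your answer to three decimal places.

P(W > 1) = 0.16 + 0.1 + 0.11 + 0.15 + 0.19 = 0.71.
E[W | W > 1] = [2·0.16 + 3·0.1 + 4·0.11 + 5·0.15 + 6·0.19] / 0.71
 = 2.95 / 0.71
 = 295/71

4.155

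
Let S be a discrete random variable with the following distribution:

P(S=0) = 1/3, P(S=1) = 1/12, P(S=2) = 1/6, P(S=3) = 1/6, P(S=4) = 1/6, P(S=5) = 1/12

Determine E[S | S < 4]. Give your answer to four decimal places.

1.2222

P(S < 4) = 1/3 + 1/12 + 1/6 + 1/6 = 3/4.
E[S | S < 4] = [0·1/3 + 1·1/12 + 2·1/6 + 3·1/6] / (3/4)
 = 11/12 / (3/4)
 = 11/9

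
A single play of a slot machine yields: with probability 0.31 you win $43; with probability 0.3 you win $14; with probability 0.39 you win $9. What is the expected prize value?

21.04

E[payout] = 43·0.31 + 14·0.3 + 9·0.39
 = 13.33 + 4.2 + 3.51
 = 21.04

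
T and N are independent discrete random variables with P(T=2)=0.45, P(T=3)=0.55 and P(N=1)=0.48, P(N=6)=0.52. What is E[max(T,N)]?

E[max(T,N)] = Σ_t Σ_n max(t,n) · P(T=t)P(N=n)
 = 2·0.216 + 6·0.234 + 3·0.264 + 6·0.286
 = 0.432 + 1.404 + 0.792 + 1.716
 = 4.344

4.344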